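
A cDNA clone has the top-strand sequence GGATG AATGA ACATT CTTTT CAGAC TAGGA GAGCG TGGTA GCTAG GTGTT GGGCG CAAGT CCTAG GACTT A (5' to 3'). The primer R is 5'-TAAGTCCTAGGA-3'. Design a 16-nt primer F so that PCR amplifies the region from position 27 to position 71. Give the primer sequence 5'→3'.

5'-AGGAGAGCGTGGTAGC-3'

The reverse primer's reverse complement TCCTAGGACTTA matches the template at positions 60–71; the product starts at position 27.
The forward primer is identical to the top strand over positions 27–42: AGGAGAGCGTGGTAGC.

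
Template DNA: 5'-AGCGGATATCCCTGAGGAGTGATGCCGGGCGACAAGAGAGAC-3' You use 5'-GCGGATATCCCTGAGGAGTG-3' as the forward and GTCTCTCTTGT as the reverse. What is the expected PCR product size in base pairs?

The forward primer matches the template at positions 2–21.
The reverse primer's reverse complement is ACAAGAGAGAC, which matches the template at positions 32–42.
Amplicon spans positions 2–42: 41 bp.

41 bp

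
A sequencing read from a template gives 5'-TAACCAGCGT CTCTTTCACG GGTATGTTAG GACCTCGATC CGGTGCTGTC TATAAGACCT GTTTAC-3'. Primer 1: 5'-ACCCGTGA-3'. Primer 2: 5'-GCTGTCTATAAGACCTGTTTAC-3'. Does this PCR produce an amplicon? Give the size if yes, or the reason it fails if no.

No product — the primers' 3' ends point away from each other.

Primer 1 (ACCCGTGA) has reverse complement TCACGGGT, which matches the top strand at positions 16–23; primer 1 anneals to the top strand there with its 3' end pointing upstream toward position 16.
Primer 2 (GCTGTCTATAAGACCTGTTTAC) matches the top strand directly at positions 45–66; it anneals to the bottom strand with its 3' end pointing downstream toward position 66.
The 3' ends diverge (primer 1 extends toward position 1, primer 2 toward position 66), so the primers never converge on a shared product.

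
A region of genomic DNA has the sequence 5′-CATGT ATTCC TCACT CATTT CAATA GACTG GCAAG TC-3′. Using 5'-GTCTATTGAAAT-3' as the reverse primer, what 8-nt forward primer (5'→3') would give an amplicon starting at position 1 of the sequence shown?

5'-CATGTATT-3'

The reverse primer's reverse complement ATTTCAATAGAC matches the template at positions 17–28; the product starts at position 1.
The forward primer is identical to the top strand over positions 1–8: CATGTATT.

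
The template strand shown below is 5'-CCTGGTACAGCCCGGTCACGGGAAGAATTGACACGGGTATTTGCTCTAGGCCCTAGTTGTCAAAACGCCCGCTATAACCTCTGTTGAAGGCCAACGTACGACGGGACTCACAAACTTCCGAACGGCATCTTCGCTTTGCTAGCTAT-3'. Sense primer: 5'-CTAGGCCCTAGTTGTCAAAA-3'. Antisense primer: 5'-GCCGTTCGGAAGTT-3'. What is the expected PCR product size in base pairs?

81 bp

The forward primer matches the template at positions 46–65.
The reverse primer's reverse complement is AACTTCCGAACGGC, which matches the template at positions 113–126.
Product length = (reverse-primer end) − (forward-primer start) + 1 = 126 − 46 + 1 = 81 bp.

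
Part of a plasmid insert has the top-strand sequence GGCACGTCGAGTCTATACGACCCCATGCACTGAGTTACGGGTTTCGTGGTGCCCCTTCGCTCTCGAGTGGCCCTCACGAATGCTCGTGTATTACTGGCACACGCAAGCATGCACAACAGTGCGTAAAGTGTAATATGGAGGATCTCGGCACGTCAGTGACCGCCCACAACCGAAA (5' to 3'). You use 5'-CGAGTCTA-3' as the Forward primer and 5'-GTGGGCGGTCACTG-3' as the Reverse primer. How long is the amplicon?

Scanning the template, CGAGTCTA occurs at positions 8–15; this primer anneals to the bottom strand there with its 3' end pointing downstream.
Reverse complement of the reverse primer: CAGTGACCGCCCAC. This occurs on the top strand at positions 154–167.
Amplicon spans positions 8–167: 160 bp.

160 bp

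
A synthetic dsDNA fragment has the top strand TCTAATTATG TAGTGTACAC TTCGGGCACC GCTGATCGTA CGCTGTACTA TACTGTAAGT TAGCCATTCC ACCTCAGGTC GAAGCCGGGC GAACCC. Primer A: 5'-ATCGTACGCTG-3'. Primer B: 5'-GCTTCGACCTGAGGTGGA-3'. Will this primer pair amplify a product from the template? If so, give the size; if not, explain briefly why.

Primer A (ATCGTACGCTG) matches the top strand at positions 35–45; it acts as a forward primer.
Primer B's reverse complement is TCCACCTCAGGTCGAAGC, matching the top strand at positions 68–85; it acts as a reverse primer.
The 3' ends face each other across positions 35–85, giving a 51 bp product.

Yes — a 51 bp product.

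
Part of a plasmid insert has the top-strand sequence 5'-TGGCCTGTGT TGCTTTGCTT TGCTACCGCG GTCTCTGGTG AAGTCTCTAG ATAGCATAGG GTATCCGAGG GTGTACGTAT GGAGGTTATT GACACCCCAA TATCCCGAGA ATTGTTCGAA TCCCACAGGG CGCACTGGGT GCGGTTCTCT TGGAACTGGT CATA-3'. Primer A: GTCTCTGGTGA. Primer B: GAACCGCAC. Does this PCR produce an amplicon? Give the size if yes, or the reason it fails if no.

Yes — a 117 bp product.

Primer A (GTCTCTGGTGA) matches the top strand at positions 31–41; it acts as a forward primer.
Primer B's reverse complement is GTGCGGTTC, matching the top strand at positions 139–147; it acts as a reverse primer.
The 3' ends face each other across positions 31–147, giving a 117 bp product.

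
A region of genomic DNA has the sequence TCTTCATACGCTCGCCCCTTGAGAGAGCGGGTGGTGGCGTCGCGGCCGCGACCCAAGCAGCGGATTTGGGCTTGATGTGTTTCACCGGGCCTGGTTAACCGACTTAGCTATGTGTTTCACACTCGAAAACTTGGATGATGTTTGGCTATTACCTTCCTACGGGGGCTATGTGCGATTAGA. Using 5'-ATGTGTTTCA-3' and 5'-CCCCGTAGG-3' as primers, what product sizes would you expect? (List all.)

90 bp, 55 bp

The forward primer ATGTGTTTCA matches the top strand at positions 75–84, 110–119.
The reverse primer's reverse complement is CCTACGGGG, matching at positions 156–164.
Each forward site pairs with the reverse site to give a product ending at position 164: sizes 90, 55 bp.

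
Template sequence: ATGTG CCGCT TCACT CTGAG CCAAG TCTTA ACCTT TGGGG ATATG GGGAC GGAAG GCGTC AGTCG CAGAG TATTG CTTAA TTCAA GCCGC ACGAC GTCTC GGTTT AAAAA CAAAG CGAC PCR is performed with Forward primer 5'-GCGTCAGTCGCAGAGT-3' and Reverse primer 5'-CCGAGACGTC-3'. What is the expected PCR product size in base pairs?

Forward primer GCGTCAGTCGCAGAGT is found on the top strand at positions 56–71.
Taking the reverse complement of CCGAGACGTC gives GACGTCTCGG, found at positions 93–102 on the template; the primer anneals here to the top strand with its 3' end pointing upstream.
Product length = (reverse-primer end) − (forward-primer start) + 1 = 102 − 56 + 1 = 47 bp.

47 bp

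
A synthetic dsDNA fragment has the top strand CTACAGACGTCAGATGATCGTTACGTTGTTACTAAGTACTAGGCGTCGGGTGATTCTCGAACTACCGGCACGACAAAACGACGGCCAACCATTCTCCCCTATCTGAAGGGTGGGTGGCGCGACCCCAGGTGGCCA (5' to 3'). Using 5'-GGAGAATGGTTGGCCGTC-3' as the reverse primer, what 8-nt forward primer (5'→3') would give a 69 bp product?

The reverse primer's reverse complement GACGGCCAACCATTCTCC matches the template at positions 80–97, so the product ends at position 97.
A 69 bp product then starts at position 97 − 69 + 1 = 29.
The forward primer is identical to the top strand there: TTACTAAG.

5'-TTACTAAG-3'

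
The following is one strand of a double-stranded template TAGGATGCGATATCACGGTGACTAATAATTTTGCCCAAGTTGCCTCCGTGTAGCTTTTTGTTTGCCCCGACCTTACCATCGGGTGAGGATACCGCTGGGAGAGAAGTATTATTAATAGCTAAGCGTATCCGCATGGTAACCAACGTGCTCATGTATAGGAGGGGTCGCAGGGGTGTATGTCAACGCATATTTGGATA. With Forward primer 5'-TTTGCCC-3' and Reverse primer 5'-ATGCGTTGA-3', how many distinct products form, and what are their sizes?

The forward primer TTTGCCC matches the top strand at positions 30–36, 61–67.
The reverse primer's reverse complement is TCAACGCAT, matching at positions 180–188.
Each forward site pairs with the reverse site to give a product ending at position 188: sizes 159, 128 bp.

Two products: 159 bp, 128 bp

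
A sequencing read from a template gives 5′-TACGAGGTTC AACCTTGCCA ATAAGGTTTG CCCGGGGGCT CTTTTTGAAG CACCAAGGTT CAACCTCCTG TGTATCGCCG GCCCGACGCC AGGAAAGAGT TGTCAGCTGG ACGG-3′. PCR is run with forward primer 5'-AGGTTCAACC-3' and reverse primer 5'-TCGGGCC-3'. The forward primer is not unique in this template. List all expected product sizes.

82 bp, 31 bp

The forward primer AGGTTCAACC matches the top strand at positions 5–14, 56–65.
The reverse primer's reverse complement is GGCCCGA, matching at positions 80–86.
Each forward site pairs with the reverse site to give a product ending at position 86: sizes 82, 31 bp.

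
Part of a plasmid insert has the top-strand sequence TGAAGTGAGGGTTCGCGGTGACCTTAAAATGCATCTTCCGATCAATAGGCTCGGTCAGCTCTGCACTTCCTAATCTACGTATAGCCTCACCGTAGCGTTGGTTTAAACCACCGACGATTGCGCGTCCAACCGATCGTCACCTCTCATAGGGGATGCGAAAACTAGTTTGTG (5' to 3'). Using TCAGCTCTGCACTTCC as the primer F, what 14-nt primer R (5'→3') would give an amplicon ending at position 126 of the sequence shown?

5'-GACGCGCAATCGTC-3'

The forward primer binds at positions 55–70; the product's 3' end on the top strand is position 126.
The reverse primer anneals to the top strand over positions 113–126, i.e. to GACGATTGCGCGTC.
Its sequence written 5'→3' is the reverse complement: GACGCGCAATCGTC.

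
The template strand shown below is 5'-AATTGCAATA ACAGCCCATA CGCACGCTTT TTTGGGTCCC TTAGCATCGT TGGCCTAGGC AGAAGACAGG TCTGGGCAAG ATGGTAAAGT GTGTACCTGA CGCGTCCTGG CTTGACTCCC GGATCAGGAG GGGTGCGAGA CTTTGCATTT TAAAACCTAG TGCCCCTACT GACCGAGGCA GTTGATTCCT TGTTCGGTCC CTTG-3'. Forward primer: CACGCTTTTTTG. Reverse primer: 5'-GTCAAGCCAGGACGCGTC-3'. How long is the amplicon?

Scanning the template, CACGCTTTTTTG occurs at positions 23–34; this primer anneals to the bottom strand there with its 3' end pointing downstream.
Taking the reverse complement of GTCAAGCCAGGACGCGTC gives GACGCGTCCTGGCTTGAC, found at positions 99–116 on the template; the primer anneals here to the top strand with its 3' end pointing upstream.
Amplicon spans positions 23–116: 94 bp.

94 bp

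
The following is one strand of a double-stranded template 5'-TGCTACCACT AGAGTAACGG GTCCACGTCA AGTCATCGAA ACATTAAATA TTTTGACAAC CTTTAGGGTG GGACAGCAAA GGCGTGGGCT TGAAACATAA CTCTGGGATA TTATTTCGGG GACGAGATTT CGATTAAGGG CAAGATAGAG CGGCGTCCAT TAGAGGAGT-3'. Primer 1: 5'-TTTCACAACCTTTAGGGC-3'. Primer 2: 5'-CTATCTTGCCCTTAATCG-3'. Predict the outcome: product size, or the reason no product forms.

Primer 1 (TTTCACAACCTTTAGGGC) does not match the top strand, and its reverse complement GCCCTAAAGGTTGTGAAA does not match either.
With no annealing site for primer 1, no amplification occurs.

No product — primer 1 has no binding site in the template.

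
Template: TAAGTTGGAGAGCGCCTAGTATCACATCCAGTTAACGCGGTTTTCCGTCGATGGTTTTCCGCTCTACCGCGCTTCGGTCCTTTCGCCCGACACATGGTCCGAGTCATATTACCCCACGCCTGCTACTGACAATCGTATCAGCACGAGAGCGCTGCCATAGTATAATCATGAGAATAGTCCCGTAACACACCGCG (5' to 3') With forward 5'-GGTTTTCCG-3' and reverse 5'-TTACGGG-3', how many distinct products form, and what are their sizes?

Two products: 147 bp, 133 bp

The forward primer GGTTTTCCG matches the top strand at positions 39–47, 53–61.
The reverse primer's reverse complement is CCCGTAA, matching at positions 179–185.
Each forward site pairs with the reverse site to give a product ending at position 185: sizes 147, 133 bp.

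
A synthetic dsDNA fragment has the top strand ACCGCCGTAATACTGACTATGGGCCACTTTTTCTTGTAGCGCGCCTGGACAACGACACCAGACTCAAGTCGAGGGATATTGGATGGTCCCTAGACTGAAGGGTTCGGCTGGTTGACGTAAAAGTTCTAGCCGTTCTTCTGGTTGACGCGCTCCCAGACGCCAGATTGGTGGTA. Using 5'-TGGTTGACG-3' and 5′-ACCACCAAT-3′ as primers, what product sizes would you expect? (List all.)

The forward primer TGGTTGACG matches the top strand at positions 109–117, 139–147.
The reverse primer's reverse complement is ATTGGTGGT, matching at positions 164–172.
Each forward site pairs with the reverse site to give a product ending at position 172: sizes 64, 34 bp.

64 bp, 34 bp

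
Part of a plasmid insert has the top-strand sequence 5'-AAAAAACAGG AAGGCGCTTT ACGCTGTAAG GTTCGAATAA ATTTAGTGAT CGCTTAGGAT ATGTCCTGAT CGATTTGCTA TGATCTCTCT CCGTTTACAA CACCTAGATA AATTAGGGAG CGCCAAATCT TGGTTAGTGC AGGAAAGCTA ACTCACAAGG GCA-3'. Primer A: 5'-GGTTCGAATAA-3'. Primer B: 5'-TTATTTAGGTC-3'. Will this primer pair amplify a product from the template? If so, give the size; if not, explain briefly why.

No product — primer B has no binding site in the template.

Primer B (TTATTTAGGTC) does not match the top strand, and its reverse complement GACCTAAATAA does not match either.
With no annealing site for primer B, no amplification occurs.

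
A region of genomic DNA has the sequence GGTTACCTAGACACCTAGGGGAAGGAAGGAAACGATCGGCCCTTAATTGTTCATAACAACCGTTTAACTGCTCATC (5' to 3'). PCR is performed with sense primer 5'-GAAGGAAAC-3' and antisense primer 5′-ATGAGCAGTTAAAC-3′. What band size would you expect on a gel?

51 bp

Scanning the template, GAAGGAAAC occurs at positions 25–33; this primer anneals to the bottom strand there with its 3' end pointing downstream.
The reverse primer's reverse complement is GTTTAACTGCTCAT, which matches the template at positions 62–75.
Product length = (reverse-primer end) − (forward-primer start) + 1 = 75 − 25 + 1 = 51 bp.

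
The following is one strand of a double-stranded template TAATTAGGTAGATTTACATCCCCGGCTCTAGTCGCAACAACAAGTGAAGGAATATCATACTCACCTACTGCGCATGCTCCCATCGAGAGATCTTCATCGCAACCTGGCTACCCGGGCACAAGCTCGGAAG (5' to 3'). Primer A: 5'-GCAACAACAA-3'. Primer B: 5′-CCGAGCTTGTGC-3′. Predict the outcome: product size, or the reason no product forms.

Primer A (GCAACAACAA) matches the top strand at positions 34–43; it acts as a forward primer.
Primer B's reverse complement is GCACAAGCTCGG, matching the top strand at positions 116–127; it acts as a reverse primer.
The 3' ends face each other across positions 34–127, giving a 94 bp product.

Yes — a 94 bp product.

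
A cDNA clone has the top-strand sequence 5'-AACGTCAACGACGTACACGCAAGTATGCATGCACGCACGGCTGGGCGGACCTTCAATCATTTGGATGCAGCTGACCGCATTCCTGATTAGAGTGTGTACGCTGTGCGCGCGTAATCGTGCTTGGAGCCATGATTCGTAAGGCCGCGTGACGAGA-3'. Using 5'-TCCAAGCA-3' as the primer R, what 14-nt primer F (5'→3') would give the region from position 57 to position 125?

5'-TCATTTGGATGCAG-3'

The reverse primer's reverse complement TGCTTGGA matches the template at positions 118–125; the product starts at position 57.
The forward primer is identical to the top strand over positions 57–70: TCATTTGGATGCAG.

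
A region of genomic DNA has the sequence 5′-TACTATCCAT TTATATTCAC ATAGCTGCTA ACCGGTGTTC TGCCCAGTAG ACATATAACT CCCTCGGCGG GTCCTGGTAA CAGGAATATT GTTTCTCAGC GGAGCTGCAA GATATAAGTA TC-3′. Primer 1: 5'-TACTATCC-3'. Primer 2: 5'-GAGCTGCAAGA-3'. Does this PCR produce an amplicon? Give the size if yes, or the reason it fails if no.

No product — both primers anneal to the same strand and extend in the same direction.

Primer 1 (TACTATCC) matches the top strand at positions 1–8 (3' end points downstream).
Primer 2 (GAGCTGCAAGA) also matches the top strand directly, at positions 102–112 — its reverse complement TCTTGCAGCTC is not present.
Both primers anneal to the bottom strand with 3' ends pointing the same way, so neither can prime synthesis back toward the other.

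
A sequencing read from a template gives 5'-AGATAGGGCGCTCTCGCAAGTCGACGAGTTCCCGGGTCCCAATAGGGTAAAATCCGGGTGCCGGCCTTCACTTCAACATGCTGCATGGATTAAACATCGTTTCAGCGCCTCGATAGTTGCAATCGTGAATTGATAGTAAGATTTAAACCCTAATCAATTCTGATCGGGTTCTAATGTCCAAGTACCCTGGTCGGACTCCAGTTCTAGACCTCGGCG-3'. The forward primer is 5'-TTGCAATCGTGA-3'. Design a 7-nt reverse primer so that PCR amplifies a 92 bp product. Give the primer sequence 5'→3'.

5'-TCTAGAA-3'

The forward primer binds at positions 117–128, so a 92 bp product ends at position 117 + 92 − 1 = 208.
The reverse primer anneals to the top strand over positions 202–208, i.e. to TTCTAGA.
Its sequence written 5'→3' is the reverse complement: TCTAGAA.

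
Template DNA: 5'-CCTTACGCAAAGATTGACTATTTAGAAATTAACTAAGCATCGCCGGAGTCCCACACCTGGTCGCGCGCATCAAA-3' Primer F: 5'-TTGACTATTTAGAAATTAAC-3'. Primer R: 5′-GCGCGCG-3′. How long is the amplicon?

Scanning the template, TTGACTATTTAGAAATTAAC occurs at positions 14–33; this primer anneals to the bottom strand there with its 3' end pointing downstream.
The reverse primer's reverse complement is CGCGCGC, which matches the template at positions 62–68.
The product runs from position 14 to position 68, so its length is 68 − 14 + 1 = 55 bp.

55 bp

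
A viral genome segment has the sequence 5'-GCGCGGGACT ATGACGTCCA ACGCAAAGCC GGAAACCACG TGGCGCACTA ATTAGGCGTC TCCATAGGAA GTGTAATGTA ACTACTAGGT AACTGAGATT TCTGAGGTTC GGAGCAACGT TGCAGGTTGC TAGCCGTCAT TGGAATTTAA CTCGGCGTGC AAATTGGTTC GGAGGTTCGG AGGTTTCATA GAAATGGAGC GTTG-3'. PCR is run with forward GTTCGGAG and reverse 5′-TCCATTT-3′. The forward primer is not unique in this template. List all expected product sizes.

92 bp, 32 bp, 24 bp

The forward primer GTTCGGAG matches the top strand at positions 107–114, 167–174, 175–182.
The reverse primer's reverse complement is AAATGGA, matching at positions 192–198.
Each forward site pairs with the reverse site to give a product ending at position 198: sizes 92, 32, 24 bp.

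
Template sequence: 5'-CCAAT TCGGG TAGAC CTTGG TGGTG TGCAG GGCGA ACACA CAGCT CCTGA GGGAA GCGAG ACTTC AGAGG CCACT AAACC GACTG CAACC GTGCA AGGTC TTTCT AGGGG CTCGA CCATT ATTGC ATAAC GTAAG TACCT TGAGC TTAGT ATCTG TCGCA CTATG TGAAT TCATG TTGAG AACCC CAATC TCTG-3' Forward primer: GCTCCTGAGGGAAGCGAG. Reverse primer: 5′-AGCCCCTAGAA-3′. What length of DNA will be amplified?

70 bp

The forward primer matches the template at positions 43–60.
Reverse complement of the reverse primer: TTCTAGGGGCT. This occurs on the top strand at positions 102–112.
The product runs from position 43 to position 112, so its length is 112 − 43 + 1 = 70 bp.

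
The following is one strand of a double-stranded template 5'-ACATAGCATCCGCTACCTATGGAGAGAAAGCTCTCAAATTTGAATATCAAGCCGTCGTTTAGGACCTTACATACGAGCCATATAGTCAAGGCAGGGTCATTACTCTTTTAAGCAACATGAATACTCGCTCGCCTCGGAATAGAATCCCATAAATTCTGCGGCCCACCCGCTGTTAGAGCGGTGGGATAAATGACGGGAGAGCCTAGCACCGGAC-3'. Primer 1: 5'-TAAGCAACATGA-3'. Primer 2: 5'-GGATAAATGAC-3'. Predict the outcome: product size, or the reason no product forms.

No product — both primers anneal to the same strand and extend in the same direction.

Primer 1 (TAAGCAACATGA) matches the top strand at positions 109–120 (3' end points downstream).
Primer 2 (GGATAAATGAC) also matches the top strand directly, at positions 184–194 — its reverse complement GTCATTTATCC is not present.
Both primers anneal to the bottom strand with 3' ends pointing the same way, so neither can prime synthesis back toward the other.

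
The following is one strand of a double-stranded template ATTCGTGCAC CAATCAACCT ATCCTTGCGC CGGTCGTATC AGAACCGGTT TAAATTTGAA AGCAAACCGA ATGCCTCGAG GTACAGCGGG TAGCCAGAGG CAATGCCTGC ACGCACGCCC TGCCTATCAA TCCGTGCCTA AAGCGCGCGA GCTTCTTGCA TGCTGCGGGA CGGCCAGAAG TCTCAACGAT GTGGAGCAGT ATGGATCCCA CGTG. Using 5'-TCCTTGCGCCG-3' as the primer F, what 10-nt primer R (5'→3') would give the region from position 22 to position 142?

The product's 3' end on the top strand is position 142.
The reverse primer anneals to the top strand over positions 133–142, i.e. to CGTGCCTAAA.
Its sequence written 5'→3' is the reverse complement: TTTAGGCACG.

5'-TTTAGGCACG-3'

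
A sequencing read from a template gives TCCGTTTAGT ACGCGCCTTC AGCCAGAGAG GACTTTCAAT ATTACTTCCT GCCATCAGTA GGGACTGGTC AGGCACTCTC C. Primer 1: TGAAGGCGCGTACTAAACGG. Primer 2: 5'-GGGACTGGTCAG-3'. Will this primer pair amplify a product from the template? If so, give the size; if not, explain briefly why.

No product — the primers' 3' ends point away from each other.

Primer 1 (TGAAGGCGCGTACTAAACGG) has reverse complement CCGTTTAGTACGCGCCTTCA, which matches the top strand at positions 2–21; primer 1 anneals to the top strand there with its 3' end pointing upstream toward position 2.
Primer 2 (GGGACTGGTCAG) matches the top strand directly at positions 61–72; it anneals to the bottom strand with its 3' end pointing downstream toward position 72.
The 3' ends diverge (primer 1 extends toward position 1, primer 2 toward position 81), so the primers never converge on a shared product.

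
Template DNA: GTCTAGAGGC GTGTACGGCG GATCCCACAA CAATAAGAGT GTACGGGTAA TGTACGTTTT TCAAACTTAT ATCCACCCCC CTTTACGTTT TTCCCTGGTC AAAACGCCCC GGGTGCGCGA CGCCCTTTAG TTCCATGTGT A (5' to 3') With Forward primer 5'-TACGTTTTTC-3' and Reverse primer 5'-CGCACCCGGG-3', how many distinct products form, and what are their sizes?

The forward primer TACGTTTTTC matches the top strand at positions 53–62, 84–93.
The reverse primer's reverse complement is CCCGGGTGCG, matching at positions 108–117.
Each forward site pairs with the reverse site to give a product ending at position 117: sizes 65, 34 bp.

Two products: 65 bp, 34 bp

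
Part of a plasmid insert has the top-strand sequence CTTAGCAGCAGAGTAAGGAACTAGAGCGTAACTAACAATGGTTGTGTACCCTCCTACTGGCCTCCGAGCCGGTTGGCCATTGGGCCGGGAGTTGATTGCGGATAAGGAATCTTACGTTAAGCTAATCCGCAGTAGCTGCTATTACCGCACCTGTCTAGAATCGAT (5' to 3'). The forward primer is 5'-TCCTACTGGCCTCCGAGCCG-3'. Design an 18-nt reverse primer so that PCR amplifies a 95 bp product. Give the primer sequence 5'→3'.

5'-GGTAATAGCAGCTACTGC-3'

The forward primer binds at positions 52–71, so a 95 bp product ends at position 52 + 95 − 1 = 146.
The reverse primer anneals to the top strand over positions 129–146, i.e. to GCAGTAGCTGCTATTACC.
Its sequence written 5'→3' is the reverse complement: GGTAATAGCAGCTACTGC.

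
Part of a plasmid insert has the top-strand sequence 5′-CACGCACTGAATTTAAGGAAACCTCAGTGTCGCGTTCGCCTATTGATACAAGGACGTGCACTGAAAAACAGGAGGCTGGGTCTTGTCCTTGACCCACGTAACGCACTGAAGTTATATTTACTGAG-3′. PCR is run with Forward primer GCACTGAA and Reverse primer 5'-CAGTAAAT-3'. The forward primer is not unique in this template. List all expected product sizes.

120 bp, 66 bp, 21 bp

The forward primer GCACTGAA matches the top strand at positions 4–11, 58–65, 103–110.
The reverse primer's reverse complement is ATTTACTG, matching at positions 116–123.
Each forward site pairs with the reverse site to give a product ending at position 123: sizes 120, 66, 21 bp.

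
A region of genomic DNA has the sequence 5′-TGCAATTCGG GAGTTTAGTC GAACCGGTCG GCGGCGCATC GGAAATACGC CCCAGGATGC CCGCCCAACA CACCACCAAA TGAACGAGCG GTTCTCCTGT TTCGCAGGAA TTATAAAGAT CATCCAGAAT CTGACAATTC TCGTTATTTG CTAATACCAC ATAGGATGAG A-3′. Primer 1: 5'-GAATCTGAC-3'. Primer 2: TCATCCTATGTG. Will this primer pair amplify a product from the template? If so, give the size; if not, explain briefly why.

Primer 1 (GAATCTGAC) matches the top strand at positions 127–135; it acts as a forward primer.
Primer 2's reverse complement is CACATAGGATGA, matching the top strand at positions 158–169; it acts as a reverse primer.
The 3' ends face each other across positions 127–169, giving a 43 bp product.

Yes — a 43 bp product.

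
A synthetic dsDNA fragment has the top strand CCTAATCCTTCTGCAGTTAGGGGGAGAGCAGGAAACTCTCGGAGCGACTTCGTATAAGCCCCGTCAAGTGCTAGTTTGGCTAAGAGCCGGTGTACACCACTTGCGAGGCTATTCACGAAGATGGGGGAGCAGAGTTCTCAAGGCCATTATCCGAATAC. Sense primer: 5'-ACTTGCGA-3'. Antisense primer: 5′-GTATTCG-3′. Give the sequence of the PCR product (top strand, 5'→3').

5'-ACTTGCGAGGCTATTCACGAAGATGGGGGAGCAGAGTTCTCAAGGCCATTATCCGAATAC-3'

Scanning the template, ACTTGCGA occurs at positions 99–106; this primer anneals to the bottom strand there with its 3' end pointing downstream.
Taking the reverse complement of GTATTCG gives CGAATAC, found at positions 152–158 on the template; the primer anneals here to the top strand with its 3' end pointing upstream.
The product is the template from position 99 through 158 (60 bp).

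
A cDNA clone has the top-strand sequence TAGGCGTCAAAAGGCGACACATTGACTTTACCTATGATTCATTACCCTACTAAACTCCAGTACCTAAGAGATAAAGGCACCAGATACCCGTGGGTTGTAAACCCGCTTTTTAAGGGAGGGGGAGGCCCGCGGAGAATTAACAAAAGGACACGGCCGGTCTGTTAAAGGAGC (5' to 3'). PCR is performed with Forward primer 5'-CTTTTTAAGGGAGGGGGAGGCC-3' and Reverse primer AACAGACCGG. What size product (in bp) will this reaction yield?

Scanning the template, CTTTTTAAGGGAGGGGGAGGCC occurs at positions 106–127; this primer anneals to the bottom strand there with its 3' end pointing downstream.
Reverse complement of the reverse primer: CCGGTCTGTT. This occurs on the top strand at positions 154–163.
Amplicon spans positions 106–163: 58 bp.

58 bp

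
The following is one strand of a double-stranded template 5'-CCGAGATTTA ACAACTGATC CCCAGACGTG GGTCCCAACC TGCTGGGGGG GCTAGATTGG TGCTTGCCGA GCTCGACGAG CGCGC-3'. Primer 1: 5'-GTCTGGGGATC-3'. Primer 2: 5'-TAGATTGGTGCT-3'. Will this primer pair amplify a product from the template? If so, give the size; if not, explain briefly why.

No product — the primers' 3' ends point away from each other.

Primer 1 (GTCTGGGGATC) has reverse complement GATCCCCAGAC, which matches the top strand at positions 17–27; primer 1 anneals to the top strand there with its 3' end pointing upstream toward position 17.
Primer 2 (TAGATTGGTGCT) matches the top strand directly at positions 53–64; it anneals to the bottom strand with its 3' end pointing downstream toward position 64.
The 3' ends diverge (primer 1 extends toward position 1, primer 2 toward position 85), so the primers never converge on a shared product.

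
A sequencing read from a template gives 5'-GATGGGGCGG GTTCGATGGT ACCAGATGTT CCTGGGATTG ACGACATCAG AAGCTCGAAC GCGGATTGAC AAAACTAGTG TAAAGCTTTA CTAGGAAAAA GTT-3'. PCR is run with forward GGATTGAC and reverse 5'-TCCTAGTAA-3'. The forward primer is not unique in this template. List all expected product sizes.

The forward primer GGATTGAC matches the top strand at positions 35–42, 63–70.
The reverse primer's reverse complement is TTACTAGGA, matching at positions 88–96.
Each forward site pairs with the reverse site to give a product ending at position 96: sizes 62, 34 bp.

62 bp, 34 bp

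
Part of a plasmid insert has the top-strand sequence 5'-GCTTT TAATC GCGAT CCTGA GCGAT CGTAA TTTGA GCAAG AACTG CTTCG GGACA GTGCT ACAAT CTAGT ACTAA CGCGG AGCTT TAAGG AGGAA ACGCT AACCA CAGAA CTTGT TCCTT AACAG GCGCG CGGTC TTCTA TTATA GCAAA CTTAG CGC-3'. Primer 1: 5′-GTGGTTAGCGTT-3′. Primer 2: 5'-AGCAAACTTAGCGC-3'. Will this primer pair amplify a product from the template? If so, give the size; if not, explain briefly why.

No product — the primers' 3' ends point away from each other.

Primer 1 (GTGGTTAGCGTT) has reverse complement AACGCTAACCAC, which matches the top strand at positions 95–106; primer 1 anneals to the top strand there with its 3' end pointing upstream toward position 95.
Primer 2 (AGCAAACTTAGCGC) matches the top strand directly at positions 145–158; it anneals to the bottom strand with its 3' end pointing downstream toward position 158.
The 3' ends diverge (primer 1 extends toward position 1, primer 2 toward position 158), so the primers never converge on a shared product.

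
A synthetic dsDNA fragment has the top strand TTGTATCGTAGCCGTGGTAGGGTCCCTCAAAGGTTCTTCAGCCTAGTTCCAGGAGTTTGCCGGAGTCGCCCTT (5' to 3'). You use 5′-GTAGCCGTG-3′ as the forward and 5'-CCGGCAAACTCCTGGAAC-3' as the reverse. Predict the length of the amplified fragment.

Scanning the template, GTAGCCGTG occurs at positions 8–16; this primer anneals to the bottom strand there with its 3' end pointing downstream.
Reverse complement of the reverse primer: GTTCCAGGAGTTTGCCGG. This occurs on the top strand at positions 46–63.
Amplicon spans positions 8–63: 56 bp.

56 bp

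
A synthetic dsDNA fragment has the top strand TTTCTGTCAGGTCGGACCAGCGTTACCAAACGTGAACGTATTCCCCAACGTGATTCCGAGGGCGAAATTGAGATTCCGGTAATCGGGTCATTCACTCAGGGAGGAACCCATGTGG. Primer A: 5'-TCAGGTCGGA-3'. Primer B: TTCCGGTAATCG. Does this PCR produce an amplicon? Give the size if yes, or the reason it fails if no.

No product — both primers anneal to the same strand and extend in the same direction.

Primer A (TCAGGTCGGA) matches the top strand at positions 7–16 (3' end points downstream).
Primer B (TTCCGGTAATCG) also matches the top strand directly, at positions 74–85 — its reverse complement CGATTACCGGAA is not present.
Both primers anneal to the bottom strand with 3' ends pointing the same way, so neither can prime synthesis back toward the other.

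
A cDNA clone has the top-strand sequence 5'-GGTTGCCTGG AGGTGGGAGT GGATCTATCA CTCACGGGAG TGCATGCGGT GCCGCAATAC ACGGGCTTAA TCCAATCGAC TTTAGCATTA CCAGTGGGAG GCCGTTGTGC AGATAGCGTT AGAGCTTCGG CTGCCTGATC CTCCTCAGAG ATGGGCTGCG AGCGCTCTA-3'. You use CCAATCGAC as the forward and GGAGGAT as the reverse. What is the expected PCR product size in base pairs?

73 bp

The forward primer matches the template at positions 72–80.
The reverse primer's reverse complement is ATCCTCC, which matches the template at positions 138–144.
The product runs from position 72 to position 144, so its length is 144 − 72 + 1 = 73 bp.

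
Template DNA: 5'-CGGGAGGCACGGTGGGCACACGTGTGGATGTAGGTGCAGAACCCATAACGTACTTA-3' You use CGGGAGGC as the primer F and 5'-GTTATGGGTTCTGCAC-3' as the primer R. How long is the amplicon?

Scanning the template, CGGGAGGC occurs at positions 1–8; this primer anneals to the bottom strand there with its 3' end pointing downstream.
Taking the reverse complement of GTTATGGGTTCTGCAC gives GTGCAGAACCCATAAC, found at positions 34–49 on the template; the primer anneals here to the top strand with its 3' end pointing upstream.
The product runs from position 1 to position 49, so its length is 49 − 1 + 1 = 49 bp.

49 bp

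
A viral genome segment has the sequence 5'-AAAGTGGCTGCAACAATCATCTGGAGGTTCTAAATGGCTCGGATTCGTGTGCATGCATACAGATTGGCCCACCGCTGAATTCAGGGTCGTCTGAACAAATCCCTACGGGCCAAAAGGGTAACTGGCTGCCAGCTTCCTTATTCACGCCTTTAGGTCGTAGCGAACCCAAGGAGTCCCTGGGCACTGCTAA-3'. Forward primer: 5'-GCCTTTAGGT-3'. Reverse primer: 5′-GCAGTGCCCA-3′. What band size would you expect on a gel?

Forward primer GCCTTTAGGT is found on the top strand at positions 146–155.
Reverse complement of the reverse primer: TGGGCACTGC. This occurs on the top strand at positions 178–187.
Amplicon spans positions 146–187: 42 bp.

42 bp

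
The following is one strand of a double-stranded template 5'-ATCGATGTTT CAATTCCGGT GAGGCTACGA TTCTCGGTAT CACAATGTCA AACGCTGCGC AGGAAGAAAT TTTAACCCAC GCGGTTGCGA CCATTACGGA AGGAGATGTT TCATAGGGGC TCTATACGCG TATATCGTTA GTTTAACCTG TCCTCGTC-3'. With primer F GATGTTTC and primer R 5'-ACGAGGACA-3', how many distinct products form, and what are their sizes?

The forward primer GATGTTTC matches the top strand at positions 4–11, 105–112.
The reverse primer's reverse complement is TGTCCTCGT, matching at positions 149–157.
Each forward site pairs with the reverse site to give a product ending at position 157: sizes 154, 53 bp.

Two products: 154 bp, 53 bp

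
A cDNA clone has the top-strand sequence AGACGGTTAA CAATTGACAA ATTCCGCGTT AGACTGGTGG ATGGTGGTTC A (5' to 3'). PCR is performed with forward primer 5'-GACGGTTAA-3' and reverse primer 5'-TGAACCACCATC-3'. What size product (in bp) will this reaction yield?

Forward primer GACGGTTAA is found on the top strand at positions 2–10.
Taking the reverse complement of TGAACCACCATC gives GATGGTGGTTCA, found at positions 40–51 on the template; the primer anneals here to the top strand with its 3' end pointing upstream.
The product runs from position 2 to position 51, so its length is 51 − 2 + 1 = 50 bp.

50 bp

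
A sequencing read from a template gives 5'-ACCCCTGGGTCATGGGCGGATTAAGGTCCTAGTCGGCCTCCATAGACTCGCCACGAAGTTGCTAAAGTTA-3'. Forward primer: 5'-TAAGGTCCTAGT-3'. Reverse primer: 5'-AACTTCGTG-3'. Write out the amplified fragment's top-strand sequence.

5'-TAAGGTCCTAGTCGGCCTCCATAGACTCGCCACGAAGTT-3'

Scanning the template, TAAGGTCCTAGT occurs at positions 22–33; this primer anneals to the bottom strand there with its 3' end pointing downstream.
Reverse complement of the reverse primer: CACGAAGTT. This occurs on the top strand at positions 52–60.
The product is the template from position 22 through 60 (39 bp).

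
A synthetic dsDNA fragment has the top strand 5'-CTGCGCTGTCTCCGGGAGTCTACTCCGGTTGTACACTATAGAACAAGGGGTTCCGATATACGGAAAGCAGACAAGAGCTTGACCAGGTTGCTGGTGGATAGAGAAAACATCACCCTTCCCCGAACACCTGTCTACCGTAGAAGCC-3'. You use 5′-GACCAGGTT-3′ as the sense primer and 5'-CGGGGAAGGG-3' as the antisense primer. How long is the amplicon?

The forward primer matches the template at positions 81–89.
Taking the reverse complement of CGGGGAAGGG gives CCCTTCCCCG, found at positions 113–122 on the template; the primer anneals here to the top strand with its 3' end pointing upstream.
Amplicon spans positions 81–122: 42 bp.

42 bp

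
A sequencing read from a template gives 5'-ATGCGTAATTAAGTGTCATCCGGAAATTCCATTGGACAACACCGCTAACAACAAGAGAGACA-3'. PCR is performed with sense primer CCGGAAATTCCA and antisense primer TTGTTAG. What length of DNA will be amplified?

32 bp

The forward primer matches the template at positions 20–31.
Reverse complement of the reverse primer: CTAACAA. This occurs on the top strand at positions 45–51.
The product runs from position 20 to position 51, so its length is 51 − 20 + 1 = 32 bp.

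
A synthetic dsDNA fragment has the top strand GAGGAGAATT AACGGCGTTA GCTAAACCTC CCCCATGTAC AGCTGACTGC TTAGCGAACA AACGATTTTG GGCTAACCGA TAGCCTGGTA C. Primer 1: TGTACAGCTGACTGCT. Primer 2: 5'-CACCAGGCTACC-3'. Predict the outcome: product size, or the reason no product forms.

Primer 2 (CACCAGGCTACC) does not match the top strand, and its reverse complement GGTAGCCTGGTG does not match either.
With no annealing site for primer 2, no amplification occurs.

No product — primer 2 has no binding site in the template.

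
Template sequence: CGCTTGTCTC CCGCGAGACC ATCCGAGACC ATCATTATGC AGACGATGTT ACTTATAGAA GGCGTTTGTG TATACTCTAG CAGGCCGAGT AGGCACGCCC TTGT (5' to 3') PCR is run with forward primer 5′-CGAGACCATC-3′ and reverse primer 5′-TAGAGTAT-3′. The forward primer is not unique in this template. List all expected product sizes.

The forward primer CGAGACCATC matches the top strand at positions 14–23, 24–33.
The reverse primer's reverse complement is ATACTCTA, matching at positions 72–79.
Each forward site pairs with the reverse site to give a product ending at position 79: sizes 66, 56 bp.

66 bp, 56 bp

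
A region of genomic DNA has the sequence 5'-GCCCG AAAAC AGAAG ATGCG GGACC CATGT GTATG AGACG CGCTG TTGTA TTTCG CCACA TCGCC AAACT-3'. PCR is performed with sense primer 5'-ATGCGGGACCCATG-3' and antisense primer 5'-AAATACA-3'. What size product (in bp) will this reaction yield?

38 bp

The forward primer matches the template at positions 16–29.
Reverse complement of the reverse primer: TGTATTT. This occurs on the top strand at positions 47–53.
Product length = (reverse-primer end) − (forward-primer start) + 1 = 53 − 16 + 1 = 38 bp.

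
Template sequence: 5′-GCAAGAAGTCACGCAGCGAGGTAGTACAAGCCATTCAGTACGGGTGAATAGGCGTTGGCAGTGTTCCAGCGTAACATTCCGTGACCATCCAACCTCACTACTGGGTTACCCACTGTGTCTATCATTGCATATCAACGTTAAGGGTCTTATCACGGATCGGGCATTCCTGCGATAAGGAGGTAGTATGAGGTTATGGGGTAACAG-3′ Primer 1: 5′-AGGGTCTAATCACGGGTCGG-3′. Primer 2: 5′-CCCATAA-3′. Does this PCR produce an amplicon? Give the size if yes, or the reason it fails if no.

Primer 1 (AGGGTCTAATCACGGGTCGG) does not match the top strand, and its reverse complement CCGACCCGTGATTAGACCCT does not match either.
With no annealing site for primer 1, no amplification occurs.

No product — primer 1 has no binding site in the template.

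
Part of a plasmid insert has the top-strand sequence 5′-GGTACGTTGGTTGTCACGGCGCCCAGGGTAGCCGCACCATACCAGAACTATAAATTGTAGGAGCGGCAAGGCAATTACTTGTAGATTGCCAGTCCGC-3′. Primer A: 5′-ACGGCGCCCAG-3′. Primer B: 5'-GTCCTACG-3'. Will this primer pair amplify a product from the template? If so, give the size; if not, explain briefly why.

No product — primer B has no binding site in the template.

Primer B (GTCCTACG) does not match the top strand, and its reverse complement CGTAGGAC does not match either.
With no annealing site for primer B, no amplification occurs.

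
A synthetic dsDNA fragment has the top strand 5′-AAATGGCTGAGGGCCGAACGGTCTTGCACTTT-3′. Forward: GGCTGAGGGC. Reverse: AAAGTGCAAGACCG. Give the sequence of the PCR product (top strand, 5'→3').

5'-GGCTGAGGGCCGAACGGTCTTGCACTTT-3'

Scanning the template, GGCTGAGGGC occurs at positions 5–14; this primer anneals to the bottom strand there with its 3' end pointing downstream.
The reverse primer's reverse complement is CGGTCTTGCACTTT, which matches the template at positions 19–32.
The product is the template from position 5 through 32 (28 bp).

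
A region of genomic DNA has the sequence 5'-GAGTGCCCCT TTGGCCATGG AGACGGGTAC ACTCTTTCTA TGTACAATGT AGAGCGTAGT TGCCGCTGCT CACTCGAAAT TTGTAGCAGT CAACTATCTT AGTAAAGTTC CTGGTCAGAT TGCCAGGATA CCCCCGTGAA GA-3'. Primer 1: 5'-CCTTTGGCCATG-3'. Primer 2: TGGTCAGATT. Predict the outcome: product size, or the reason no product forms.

No product — both primers anneal to the same strand and extend in the same direction.

Primer 1 (CCTTTGGCCATG) matches the top strand at positions 8–19 (3' end points downstream).
Primer 2 (TGGTCAGATT) also matches the top strand directly, at positions 112–121 — its reverse complement AATCTGACCA is not present.
Both primers anneal to the bottom strand with 3' ends pointing the same way, so neither can prime synthesis back toward the other.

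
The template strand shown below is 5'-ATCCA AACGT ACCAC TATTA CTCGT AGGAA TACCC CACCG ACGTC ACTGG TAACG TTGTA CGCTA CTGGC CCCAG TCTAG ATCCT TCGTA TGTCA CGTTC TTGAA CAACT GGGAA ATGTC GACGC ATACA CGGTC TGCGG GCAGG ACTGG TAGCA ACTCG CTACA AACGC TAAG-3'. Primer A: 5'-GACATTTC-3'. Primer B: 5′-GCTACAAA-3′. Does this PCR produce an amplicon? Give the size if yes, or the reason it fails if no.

Primer A (GACATTTC) has reverse complement GAAATGTC, which matches the top strand at positions 113–120; primer A anneals to the top strand there with its 3' end pointing upstream toward position 113.
Primer B (GCTACAAA) matches the top strand directly at positions 160–167; it anneals to the bottom strand with its 3' end pointing downstream toward position 167.
The 3' ends diverge (primer A extends toward position 1, primer B toward position 174), so the primers never converge on a shared product.

No product — the primers' 3' ends point away from each other.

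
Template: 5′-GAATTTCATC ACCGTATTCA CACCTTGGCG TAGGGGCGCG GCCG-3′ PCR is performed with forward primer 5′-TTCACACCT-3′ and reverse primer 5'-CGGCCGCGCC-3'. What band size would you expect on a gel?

28 bp

The forward primer matches the template at positions 17–25.
Reverse complement of the reverse primer: GGCGCGGCCG. This occurs on the top strand at positions 35–44.
Product length = (reverse-primer end) − (forward-primer start) + 1 = 44 − 17 + 1 = 28 bp.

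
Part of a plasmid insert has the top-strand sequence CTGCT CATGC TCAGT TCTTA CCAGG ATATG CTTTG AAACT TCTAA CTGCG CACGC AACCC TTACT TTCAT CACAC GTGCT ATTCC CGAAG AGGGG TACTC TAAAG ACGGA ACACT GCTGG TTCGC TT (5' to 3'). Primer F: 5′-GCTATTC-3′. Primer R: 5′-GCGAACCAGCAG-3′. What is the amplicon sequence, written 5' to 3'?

Forward primer GCTATTC is found on the top strand at positions 78–84.
Reverse complement of the reverse primer: CTGCTGGTTCGC. This occurs on the top strand at positions 114–125.
The product is the template from position 78 through 125 (48 bp).

5'-GCTATTCCCGAAGAGGGGTACTCTAAAGACGGAACACTGCTGGTTCGC-3'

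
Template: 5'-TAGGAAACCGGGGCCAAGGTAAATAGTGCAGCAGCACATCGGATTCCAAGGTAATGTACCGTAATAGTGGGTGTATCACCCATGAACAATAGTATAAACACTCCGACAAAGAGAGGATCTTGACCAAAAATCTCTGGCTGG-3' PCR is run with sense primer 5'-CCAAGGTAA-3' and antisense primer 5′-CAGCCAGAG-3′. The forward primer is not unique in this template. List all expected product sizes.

The forward primer CCAAGGTAA matches the top strand at positions 14–22, 46–54.
The reverse primer's reverse complement is CTCTGGCTG, matching at positions 132–140.
Each forward site pairs with the reverse site to give a product ending at position 140: sizes 127, 95 bp.

127 bp, 95 bp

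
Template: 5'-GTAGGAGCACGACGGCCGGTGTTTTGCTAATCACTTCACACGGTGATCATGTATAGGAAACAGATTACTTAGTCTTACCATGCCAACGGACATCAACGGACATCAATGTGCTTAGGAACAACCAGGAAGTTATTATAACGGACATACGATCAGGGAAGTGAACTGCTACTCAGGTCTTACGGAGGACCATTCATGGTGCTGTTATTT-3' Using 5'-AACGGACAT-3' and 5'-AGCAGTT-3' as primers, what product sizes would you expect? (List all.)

The forward primer AACGGACAT matches the top strand at positions 85–93, 95–103, 137–145.
The reverse primer's reverse complement is AACTGCT, matching at positions 161–167.
Each forward site pairs with the reverse site to give a product ending at position 167: sizes 83, 73, 31 bp.

83 bp, 73 bp, 31 bp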